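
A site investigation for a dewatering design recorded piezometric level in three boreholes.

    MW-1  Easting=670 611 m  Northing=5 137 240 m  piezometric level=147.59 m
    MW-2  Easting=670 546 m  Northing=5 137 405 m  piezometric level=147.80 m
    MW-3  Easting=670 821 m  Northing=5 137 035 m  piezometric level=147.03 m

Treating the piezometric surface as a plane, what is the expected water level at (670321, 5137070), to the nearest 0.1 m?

Three-point gradient (reference MW-1): Δ to MW-2 = (-65, 165, +0.21), Δ to MW-3 = (210, -205, -0.56).
∂h/∂x = -0.002314, ∂h/∂y = +0.0003611 (det = -21325).
h(670321, 5137070) = 147.59 + (-0.002314)·(-290) + (+0.0003611)·(-170) = 147.59 +0.671 -0.061 = 148.200 m.

148.2 m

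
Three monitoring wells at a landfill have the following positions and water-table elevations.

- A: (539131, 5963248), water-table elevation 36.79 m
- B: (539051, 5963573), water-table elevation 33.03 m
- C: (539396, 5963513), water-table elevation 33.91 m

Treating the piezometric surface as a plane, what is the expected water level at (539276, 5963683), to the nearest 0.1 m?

Taking A as reference: B−A = (-80, 325, -3.76); C−A = (265, 265, -2.88).
Determinant of the coordinate differences = (-80)·265 − 265·325 = -107325.
∂h/∂x = [(-3.76)·265 − (-2.88)·325] / -107325 = +0.0005628
∂h/∂y = [(-80)·(-2.88) − 265·(-3.76)] / -107325 = -0.01143
h(539276, 5963683) = 36.79 + (+0.0005628)·(145) + (-0.01143)·(435) = 36.79 +0.082 -4.972 = 31.899 m.

31.9 m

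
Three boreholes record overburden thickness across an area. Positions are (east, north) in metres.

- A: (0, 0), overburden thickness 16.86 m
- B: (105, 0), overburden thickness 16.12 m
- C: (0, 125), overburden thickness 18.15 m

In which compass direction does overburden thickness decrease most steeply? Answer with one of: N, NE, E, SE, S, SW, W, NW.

SE

∂d/∂x = (16.12 − 16.86) / (105 − 0) = -0.007048
∂d/∂y = (18.15 − 16.86) / (125 − 0) = +0.01032
Steepest decrease is along −∇f = (+0.007048 E, -0.01032 N) → southeast.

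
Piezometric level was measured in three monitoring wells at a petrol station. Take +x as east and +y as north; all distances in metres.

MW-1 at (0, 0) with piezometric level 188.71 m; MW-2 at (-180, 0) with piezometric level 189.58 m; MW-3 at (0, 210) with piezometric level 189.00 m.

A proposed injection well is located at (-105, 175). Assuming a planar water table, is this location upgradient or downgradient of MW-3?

upgradient

∂h/∂x = (189.58 − 188.71) / (-180 − 0) = -0.004833
∂h/∂y = (189.00 − 188.71) / (210 − 0) = +0.001381
Head at (-105, 175) = 188.71 + (-0.004833)·(-105) + (+0.001381)·(175) = 189.46 m.
That is higher than the 189.00 m at MW-3, so the point is upgradient.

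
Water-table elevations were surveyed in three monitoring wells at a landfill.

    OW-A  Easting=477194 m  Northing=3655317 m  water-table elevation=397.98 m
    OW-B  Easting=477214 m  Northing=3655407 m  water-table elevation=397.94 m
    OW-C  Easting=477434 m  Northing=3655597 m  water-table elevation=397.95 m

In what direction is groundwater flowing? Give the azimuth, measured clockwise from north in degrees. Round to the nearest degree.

317°

With h = a·x + b·y + c and OW-A as origin, the differences give:
  20·a + 90·b = -0.04
  240·a + 280·b = -0.03
Eliminate b (×280 and ×90, subtract): -16000·a = -8.500 → a = ∂h/∂x = +0.0005313
Back-substitute: b = ∂h/∂y = -0.0005625.
Flow direction (−∇h) has components (-0.0005313 E, +0.0005625 N).
Azimuth = atan2(E, N) = atan2(-0.0005313, +0.0005625) = 316.6° ≈ 317°.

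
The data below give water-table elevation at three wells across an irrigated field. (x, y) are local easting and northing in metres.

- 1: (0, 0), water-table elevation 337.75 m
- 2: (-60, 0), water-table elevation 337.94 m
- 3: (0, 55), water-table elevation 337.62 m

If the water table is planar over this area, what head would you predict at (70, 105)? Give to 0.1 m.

337.3 m

∂h/∂x = (337.94 − 337.75) / (-60 − 0) = -0.003167
∂h/∂y = (337.62 − 337.75) / (55 − 0) = -0.002364
h(70, 105) = 337.75 + (-0.003167)·(70) + (-0.002364)·(105) = 337.75 -0.222 -0.248 = 337.280 m.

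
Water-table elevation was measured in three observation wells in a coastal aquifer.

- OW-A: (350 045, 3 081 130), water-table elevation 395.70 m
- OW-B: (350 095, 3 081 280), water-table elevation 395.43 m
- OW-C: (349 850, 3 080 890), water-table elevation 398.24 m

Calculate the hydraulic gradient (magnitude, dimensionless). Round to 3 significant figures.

Differences from OW-A: to OW-B (Δx, Δy, Δh) = (50, 150, -0.27); to OW-C = (-195, -240, +2.54).
Solve a·Δx + b·Δy = Δh: det = 50·(-240) − (-195)·150 = 17250.
∂h/∂x = [(-0.27)·(-240) − (+2.54)·150] / 17250 = -0.01833
∂h/∂y = [50·(+2.54) − (-195)·(-0.27)] / 17250 = +0.004310
|∇h| = √(-0.01833² + 0.004310²) = 0.01883

0.0188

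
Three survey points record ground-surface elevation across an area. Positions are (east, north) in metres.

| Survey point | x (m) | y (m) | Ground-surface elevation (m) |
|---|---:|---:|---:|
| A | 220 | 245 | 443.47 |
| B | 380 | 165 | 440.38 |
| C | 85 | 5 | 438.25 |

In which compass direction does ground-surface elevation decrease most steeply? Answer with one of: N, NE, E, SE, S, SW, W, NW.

With z = a·x + b·y + c and A as origin, the differences give:
  160·a + (-80)·b = -3.09
  (-135)·a + (-240)·b = -5.22
Eliminate b (×(-240) and ×(-80), subtract): -49200·a = 324.000 → a = ∂z/∂x = -0.006585
Back-substitute: b = ∂z/∂y = +0.02545.
Steepest decrease is along −∇f = (+0.006585 E, -0.02545 N) → south.

S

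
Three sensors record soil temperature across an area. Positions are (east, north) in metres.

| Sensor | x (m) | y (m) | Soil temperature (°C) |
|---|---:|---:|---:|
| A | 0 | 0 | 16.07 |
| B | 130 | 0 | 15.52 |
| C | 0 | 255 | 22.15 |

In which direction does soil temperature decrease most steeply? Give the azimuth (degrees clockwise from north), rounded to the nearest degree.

170°

∂T/∂x = (15.52 − 16.07) / (130 − 0) = -0.004231
∂T/∂y = (22.15 − 16.07) / (255 − 0) = +0.02384
Steepest decrease is along −∇f: components (+0.004231 E, -0.02384 N).
Azimuth = atan2(+0.004231, -0.02384) = 169.9° ≈ 170°.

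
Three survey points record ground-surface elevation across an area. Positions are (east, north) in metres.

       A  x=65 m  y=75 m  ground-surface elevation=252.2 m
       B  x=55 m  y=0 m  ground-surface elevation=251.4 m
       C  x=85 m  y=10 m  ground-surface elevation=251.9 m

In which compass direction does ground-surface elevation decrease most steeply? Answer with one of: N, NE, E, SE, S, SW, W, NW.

With z = a·x + b·y + c and A as origin, the differences give:
  (-10)·a + (-75)·b = -0.8
  20·a + (-65)·b = -0.3
Eliminate b (×(-65) and ×(-75), subtract): 2150·a = 29.50 → a = ∂z/∂x = +0.01372
Back-substitute: b = ∂z/∂y = +0.008837.
Steepest decrease is along −∇f = (-0.01372 E, -0.008837 N) → southwest.

SW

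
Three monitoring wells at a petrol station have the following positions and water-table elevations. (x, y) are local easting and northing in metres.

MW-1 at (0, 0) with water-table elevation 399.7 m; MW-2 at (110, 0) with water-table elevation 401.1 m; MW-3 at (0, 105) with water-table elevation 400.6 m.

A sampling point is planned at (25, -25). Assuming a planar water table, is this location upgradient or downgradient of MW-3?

∂h/∂x = (401.1 − 399.7) / (110 − 0) = +0.01273
∂h/∂y = (400.6 − 399.7) / (105 − 0) = +0.008571
Head at (25, -25) = 399.7 + (+0.01273)·(25) + (+0.008571)·(-25) = 399.80 m.
That is lower than the 400.6 m at MW-3, so the point is downgradient.

downgradient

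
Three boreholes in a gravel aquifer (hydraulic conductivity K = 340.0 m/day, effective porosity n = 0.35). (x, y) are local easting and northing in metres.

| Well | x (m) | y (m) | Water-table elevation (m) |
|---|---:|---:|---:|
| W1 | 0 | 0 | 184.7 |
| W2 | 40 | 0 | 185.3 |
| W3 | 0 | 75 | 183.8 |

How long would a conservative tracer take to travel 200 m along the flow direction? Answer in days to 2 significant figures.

11 days

∂h/∂x = (185.3 − 184.7) / (40 − 0) = +0.01500
∂h/∂y = (183.8 − 184.7) / (75 − 0) = -0.01200
|∇h| = √(0.01500² + -0.01200²) = 0.01921
Seepage velocity v = K·i/n = 340.0 × 0.01921 / 0.35 = 18.66 m/day.
t = 200 / 18.66 = 10.72 days.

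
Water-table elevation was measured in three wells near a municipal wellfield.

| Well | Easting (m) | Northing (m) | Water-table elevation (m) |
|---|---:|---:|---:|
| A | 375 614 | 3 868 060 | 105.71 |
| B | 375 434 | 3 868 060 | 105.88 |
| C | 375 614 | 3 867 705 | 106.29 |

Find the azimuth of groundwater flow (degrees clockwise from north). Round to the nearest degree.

∂h/∂x = (105.88 − 105.71) / (375434 − 375614) = -0.0009444
∂h/∂y = (106.29 − 105.71) / (3867705 − 3868060) = -0.001634
Flow direction (−∇h) has components (+0.0009444 E, +0.001634 N).
Azimuth = atan2(E, N) = atan2(+0.0009444, +0.001634) = 30.0° ≈ 030°.

030°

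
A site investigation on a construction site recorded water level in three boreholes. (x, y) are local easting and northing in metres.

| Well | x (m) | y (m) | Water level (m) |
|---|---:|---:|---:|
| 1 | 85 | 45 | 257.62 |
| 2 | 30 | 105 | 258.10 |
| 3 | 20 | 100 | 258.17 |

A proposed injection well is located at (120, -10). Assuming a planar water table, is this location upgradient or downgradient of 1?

downgradient

Three-point gradient (reference 1): Δ to 2 = (-55, 60, +0.48), Δ to 3 = (-65, 55, +0.55).
∂h/∂x = -0.007543, ∂h/∂y = +0.001086 (det = 875).
Head at (120, -10) = 257.62 + (-0.007543)·(35) + (+0.001086)·(-55) = 257.30 m.
That is lower than the 257.62 m at 1, so the point is downgradient.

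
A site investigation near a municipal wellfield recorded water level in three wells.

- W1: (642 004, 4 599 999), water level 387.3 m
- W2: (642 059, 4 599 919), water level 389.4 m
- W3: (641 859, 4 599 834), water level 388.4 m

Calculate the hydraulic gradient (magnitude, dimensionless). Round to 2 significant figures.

0.022

Three-point gradient (reference W1): Δ to W2 = (55, -80, +2.1), Δ to W3 = (-145, -165, +1.1).
∂h/∂x = +0.01250, ∂h/∂y = -0.01765 (det = -20675).
|∇h| = √(0.01250² + -0.01765²) = 0.02163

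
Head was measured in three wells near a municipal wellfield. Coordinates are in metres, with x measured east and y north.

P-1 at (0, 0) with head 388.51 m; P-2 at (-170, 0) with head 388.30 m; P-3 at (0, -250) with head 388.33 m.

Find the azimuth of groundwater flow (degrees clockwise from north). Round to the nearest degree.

∂h/∂x = (388.30 − 388.51) / (-170 − 0) = +0.001235
∂h/∂y = (388.33 − 388.51) / (-250 − 0) = +0.0007200
Flow direction (−∇h) has components (-0.001235 E, -0.0007200 N).
Azimuth = atan2(E, N) = atan2(-0.001235, -0.0007200) = 239.8° ≈ 240°.

240°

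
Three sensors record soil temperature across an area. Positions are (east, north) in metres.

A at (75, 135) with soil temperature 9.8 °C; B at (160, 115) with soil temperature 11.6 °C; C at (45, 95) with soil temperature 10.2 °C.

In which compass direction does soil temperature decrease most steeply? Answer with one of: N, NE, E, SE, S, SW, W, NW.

NW

Taking A as reference: B−A = (85, -20, +1.8); C−A = (-30, -40, +0.4).
Determinant of the coordinate differences = 85·(-40) − (-30)·(-20) = -4000.
∂T/∂x = [(+1.8)·(-40) − (+0.4)·(-20)] / -4000 = +0.01600
∂T/∂y = [85·(+0.4) − (-30)·(+1.8)] / -4000 = -0.02200
Steepest decrease is along −∇f = (-0.01600 E, +0.02200 N) → northwest.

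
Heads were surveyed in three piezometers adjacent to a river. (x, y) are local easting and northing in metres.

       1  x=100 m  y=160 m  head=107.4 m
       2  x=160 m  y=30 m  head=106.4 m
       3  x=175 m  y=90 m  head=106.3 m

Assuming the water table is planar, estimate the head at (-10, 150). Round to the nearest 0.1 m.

108.8 m

With h = a·x + b·y + c and 1 as origin, the differences give:
  60·a + (-130)·b = -1.0
  75·a + (-70)·b = -1.1
Eliminate b (×(-70) and ×(-130), subtract): 5550·a = -73.00 → a = ∂h/∂x = -0.01315
Back-substitute: b = ∂h/∂y = +0.001622.
h(-10, 150) = 107.4 + (-0.01315)·(-110) + (+0.001622)·(-10) = 107.4 +1.447 -0.016 = 108.831 m.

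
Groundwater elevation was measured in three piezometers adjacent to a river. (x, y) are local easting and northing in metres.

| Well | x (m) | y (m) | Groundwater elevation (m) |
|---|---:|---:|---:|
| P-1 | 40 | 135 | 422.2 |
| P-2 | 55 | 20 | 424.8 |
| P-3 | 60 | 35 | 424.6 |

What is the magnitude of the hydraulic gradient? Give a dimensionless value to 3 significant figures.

Differences from P-1: to P-2 (Δx, Δy, Δh) = (15, -115, +2.6); to P-3 = (20, -100, +2.4).
Solve a·Δx + b·Δy = Δh: det = 15·(-100) − 20·(-115) = 800.
∂h/∂x = [(+2.6)·(-100) − (+2.4)·(-115)] / 800 = +0.02000
∂h/∂y = [15·(+2.4) − 20·(+2.6)] / 800 = -0.02000
|∇h| = √(0.02000² + -0.02000²) = 0.02828

0.0283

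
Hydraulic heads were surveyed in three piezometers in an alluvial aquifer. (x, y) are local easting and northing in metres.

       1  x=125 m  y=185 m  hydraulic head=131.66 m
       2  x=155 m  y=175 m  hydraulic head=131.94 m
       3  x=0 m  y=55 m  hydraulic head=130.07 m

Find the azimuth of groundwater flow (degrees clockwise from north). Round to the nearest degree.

Taking 1 as reference: 2−1 = (30, -10, +0.28); 3−1 = (-125, -130, -1.59).
Solve a·Δx + b·Δy = Δh: det = 30·(-130) − (-125)·(-10) = -5150.
∂h/∂x = [(+0.28)·(-130) − (-1.59)·(-10)] / -5150 = +0.01016
∂h/∂y = [30·(-1.59) − (-125)·(+0.28)] / -5150 = +0.002466
Flow direction (−∇h) has components (-0.01016 E, -0.002466 N).
Azimuth = atan2(E, N) = atan2(-0.01016, -0.002466) = 256.4° ≈ 256°.

256°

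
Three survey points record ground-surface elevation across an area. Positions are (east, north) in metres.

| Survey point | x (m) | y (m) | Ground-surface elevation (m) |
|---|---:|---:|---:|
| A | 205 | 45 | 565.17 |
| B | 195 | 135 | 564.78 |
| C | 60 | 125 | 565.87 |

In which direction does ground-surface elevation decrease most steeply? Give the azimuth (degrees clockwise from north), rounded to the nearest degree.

With z = a·x + b·y + c and A as origin, the differences give:
  (-10)·a + 90·b = -0.39
  (-145)·a + 80·b = +0.70
Eliminate b (×80 and ×90, subtract): 12250·a = -94.200 → a = ∂z/∂x = -0.007690
Back-substitute: b = ∂z/∂y = -0.005188.
Steepest decrease is along −∇f: components (+0.007690 E, +0.005188 N).
Azimuth = atan2(+0.007690, +0.005188) = 56.0° ≈ 056°.

056°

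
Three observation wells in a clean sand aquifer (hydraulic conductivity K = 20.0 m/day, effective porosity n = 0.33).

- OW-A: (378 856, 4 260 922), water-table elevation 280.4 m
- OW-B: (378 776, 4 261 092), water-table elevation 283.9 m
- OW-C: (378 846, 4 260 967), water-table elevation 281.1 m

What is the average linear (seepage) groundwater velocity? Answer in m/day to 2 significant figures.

1.4 m/day

Three-point gradient (reference OW-A): Δ to OW-B = (-80, 170, +3.5), Δ to OW-C = (-10, 45, +0.7).
∂h/∂x = -0.02026, ∂h/∂y = +0.01105 (det = -1900).
|∇h| = √(-0.02026² + 0.01105²) = 0.02308
Seepage velocity v = K·i/n = 20.0 × 0.02308 / 0.33 = 1.399 m/day.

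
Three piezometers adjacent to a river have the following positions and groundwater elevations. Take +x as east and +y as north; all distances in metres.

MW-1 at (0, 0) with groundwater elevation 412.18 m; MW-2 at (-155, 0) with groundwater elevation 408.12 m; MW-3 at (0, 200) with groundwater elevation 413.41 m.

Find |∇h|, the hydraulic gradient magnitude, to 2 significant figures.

∂h/∂x = (408.12 − 412.18) / (-155 − 0) = +0.02619
∂h/∂y = (413.41 − 412.18) / (200 − 0) = +0.006150
|∇h| = √(0.02619² + 0.006150²) = 0.0269

0.027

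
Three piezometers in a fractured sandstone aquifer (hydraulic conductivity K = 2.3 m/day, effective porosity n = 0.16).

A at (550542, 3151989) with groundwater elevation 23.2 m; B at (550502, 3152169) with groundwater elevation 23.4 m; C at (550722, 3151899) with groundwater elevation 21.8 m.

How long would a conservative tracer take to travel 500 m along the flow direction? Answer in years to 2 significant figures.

Differences from A: to B (Δx, Δy, Δh) = (-40, 180, +0.2); to C = (180, -90, -1.4).
Solve a·Δx + b·Δy = Δh: det = (-40)·(-90) − 180·180 = -28800.
∂h/∂x = [(+0.2)·(-90) − (-1.4)·180] / -28800 = -0.008125
∂h/∂y = [(-40)·(-1.4) − 180·(+0.2)] / -28800 = -0.0006944
|∇h| = √(-0.008125² + -0.0006944²) = 0.008155
Seepage velocity v = K·i/n = 2.3 × 0.008155 / 0.16 = 0.1172 m/day.
t = 500 / 0.1172 = 4266 days = 11.7 years.

12 years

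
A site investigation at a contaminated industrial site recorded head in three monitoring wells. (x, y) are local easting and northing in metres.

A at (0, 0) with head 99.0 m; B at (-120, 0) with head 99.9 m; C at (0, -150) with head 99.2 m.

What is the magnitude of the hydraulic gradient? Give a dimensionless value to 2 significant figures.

0.0076

∂h/∂x = (99.9 − 99.0) / (-120 − 0) = -0.007500
∂h/∂y = (99.2 − 99.0) / (-150 − 0) = -0.001333
|∇h| = √(-0.007500² + -0.001333²) = 0.007618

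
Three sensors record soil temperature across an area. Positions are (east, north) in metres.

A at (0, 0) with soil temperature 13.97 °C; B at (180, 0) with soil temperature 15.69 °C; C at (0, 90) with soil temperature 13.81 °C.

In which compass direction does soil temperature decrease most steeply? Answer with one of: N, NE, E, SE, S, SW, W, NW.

∂T/∂x = (15.69 − 13.97) / (180 − 0) = +0.009556
∂T/∂y = (13.81 − 13.97) / (90 − 0) = -0.001778
Steepest decrease is along −∇f = (-0.009556 E, +0.001778 N) → west.

W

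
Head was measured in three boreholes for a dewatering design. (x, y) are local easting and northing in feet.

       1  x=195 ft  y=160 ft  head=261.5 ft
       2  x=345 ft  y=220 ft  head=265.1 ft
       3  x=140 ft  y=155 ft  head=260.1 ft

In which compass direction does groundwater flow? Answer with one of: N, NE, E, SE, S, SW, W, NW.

Three-point gradient (reference 1): Δ to 2 = (150, 60, +3.6), Δ to 3 = (-55, -5, -1.4).
∂h/∂x = +0.02588, ∂h/∂y = -0.004706 (det = 2550).
Flow = −∇h = (-0.02588 east, +0.004706 north), which points west.

W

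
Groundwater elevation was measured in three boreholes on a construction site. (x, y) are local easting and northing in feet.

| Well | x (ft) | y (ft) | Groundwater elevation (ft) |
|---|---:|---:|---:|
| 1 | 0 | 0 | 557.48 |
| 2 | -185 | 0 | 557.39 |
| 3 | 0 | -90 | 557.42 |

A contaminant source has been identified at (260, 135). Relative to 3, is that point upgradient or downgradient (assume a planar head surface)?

upgradient

∂h/∂x = (557.39 − 557.48) / (-185 − 0) = +0.0004865
∂h/∂y = (557.42 − 557.48) / (-90 − 0) = +0.0006667
Head at (260, 135) = 557.48 + (+0.0004865)·(260) + (+0.0006667)·(135) = 557.70 ft.
That is higher than the 557.42 ft at 3, so the point is upgradient.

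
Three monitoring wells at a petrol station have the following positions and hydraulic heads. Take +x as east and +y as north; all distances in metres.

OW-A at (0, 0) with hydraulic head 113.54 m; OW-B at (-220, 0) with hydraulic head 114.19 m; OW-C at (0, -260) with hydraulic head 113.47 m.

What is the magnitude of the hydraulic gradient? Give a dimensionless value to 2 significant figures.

∂h/∂x = (114.19 − 113.54) / (-220 − 0) = -0.002955
∂h/∂y = (113.47 − 113.54) / (-260 − 0) = +0.0002692
|∇h| = √(-0.002955² + 0.0002692²) = 0.002967

0.0030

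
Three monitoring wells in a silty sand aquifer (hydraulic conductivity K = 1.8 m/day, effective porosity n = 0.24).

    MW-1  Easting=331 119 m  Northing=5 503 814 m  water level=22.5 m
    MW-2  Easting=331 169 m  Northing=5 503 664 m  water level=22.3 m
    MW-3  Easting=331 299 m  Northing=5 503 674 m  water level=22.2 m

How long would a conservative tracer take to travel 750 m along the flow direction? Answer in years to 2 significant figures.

Taking MW-1 as reference: MW-2−MW-1 = (50, -150, -0.2); MW-3−MW-1 = (180, -140, -0.3).
Determinant of the coordinate differences = 50·(-140) − 180·(-150) = 20000.
∂h/∂x = [(-0.2)·(-140) − (-0.3)·(-150)] / 20000 = -0.0008500
∂h/∂y = [50·(-0.3) − 180·(-0.2)] / 20000 = +0.001050
|∇h| = √(-0.0008500² + 0.001050²) = 0.001351
Seepage velocity v = K·i/n = 1.8 × 0.001351 / 0.24 = 0.01013 m/day.
t = 750 / 0.01013 = 7.404e+04 days = 203 years.

200 years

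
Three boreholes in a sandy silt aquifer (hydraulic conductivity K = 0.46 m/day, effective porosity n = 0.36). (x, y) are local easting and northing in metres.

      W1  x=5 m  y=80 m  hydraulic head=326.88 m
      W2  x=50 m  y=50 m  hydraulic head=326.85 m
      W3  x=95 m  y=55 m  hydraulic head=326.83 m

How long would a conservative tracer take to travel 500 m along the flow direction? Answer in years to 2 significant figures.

Taking W1 as reference: W2−W1 = (45, -30, -0.03); W3−W1 = (90, -25, -0.05).
Solve a·Δx + b·Δy = Δh: det = 45·(-25) − 90·(-30) = 1575.
∂h/∂x = [(-0.03)·(-25) − (-0.05)·(-30)] / 1575 = -0.0004762
∂h/∂y = [45·(-0.05) − 90·(-0.03)] / 1575 = +0.0002857
|∇h| = √(-0.0004762² + 0.0002857²) = 0.0005553
Seepage velocity v = K·i/n = 0.46 × 0.0005553 / 0.36 = 0.0007096 m/day.
t = 500 / 0.0007096 = 7.046e+05 days = 1.93e+03 years.

1900 years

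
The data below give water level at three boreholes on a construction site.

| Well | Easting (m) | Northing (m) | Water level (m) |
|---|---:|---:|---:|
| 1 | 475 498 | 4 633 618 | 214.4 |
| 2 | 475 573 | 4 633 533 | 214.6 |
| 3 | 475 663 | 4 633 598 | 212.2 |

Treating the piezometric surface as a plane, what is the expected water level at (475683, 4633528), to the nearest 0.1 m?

213.0 m

Differences from 1: to 2 (Δx, Δy, Δh) = (75, -85, +0.2); to 3 = (165, -20, -2.2).
Solve a·Δx + b·Δy = Δh: det = 75·(-20) − 165·(-85) = 12525.
∂h/∂x = [(+0.2)·(-20) − (-2.2)·(-85)] / 12525 = -0.01525
∂h/∂y = [75·(-2.2) − 165·(+0.2)] / 12525 = -0.01581
h(475683, 4633528) = 214.4 + (-0.01525)·(185) + (-0.01581)·(-90) = 214.4 -2.821 +1.423 = 213.002 m.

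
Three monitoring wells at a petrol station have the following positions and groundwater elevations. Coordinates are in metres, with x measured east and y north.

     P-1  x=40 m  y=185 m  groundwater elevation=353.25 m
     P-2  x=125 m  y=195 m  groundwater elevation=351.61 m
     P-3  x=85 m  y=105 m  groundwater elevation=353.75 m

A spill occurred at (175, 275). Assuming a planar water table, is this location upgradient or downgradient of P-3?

downgradient

Differences from P-1: to P-2 (Δx, Δy, Δh) = (85, 10, -1.64); to P-3 = (45, -80, +0.50).
Determinant of the coordinate differences = 85·(-80) − 45·10 = -7250.
∂h/∂x = [(-1.64)·(-80) − (+0.50)·10] / -7250 = -0.01741
∂h/∂y = [85·(+0.50) − 45·(-1.64)] / -7250 = -0.01604
Head at (175, 275) = 353.25 + (-0.01741)·(135) + (-0.01604)·(90) = 349.46 m.
That is lower than the 353.75 m at P-3, so the point is downgradient.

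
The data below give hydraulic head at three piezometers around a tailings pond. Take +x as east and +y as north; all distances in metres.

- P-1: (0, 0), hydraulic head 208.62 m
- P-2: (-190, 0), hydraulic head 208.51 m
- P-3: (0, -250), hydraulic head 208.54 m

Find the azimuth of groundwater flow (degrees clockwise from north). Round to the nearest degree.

241°

∂h/∂x = (208.51 − 208.62) / (-190 − 0) = +0.0005789
∂h/∂y = (208.54 − 208.62) / (-250 − 0) = +0.0003200
Flow direction (−∇h) has components (-0.0005789 E, -0.0003200 N).
Azimuth = atan2(E, N) = atan2(-0.0005789, -0.0003200) = 241.1° ≈ 241°.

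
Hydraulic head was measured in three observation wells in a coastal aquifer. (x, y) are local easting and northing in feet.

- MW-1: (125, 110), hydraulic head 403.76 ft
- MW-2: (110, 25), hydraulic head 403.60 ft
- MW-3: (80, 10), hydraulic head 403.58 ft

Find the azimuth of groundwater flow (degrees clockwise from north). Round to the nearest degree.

171°

Taking MW-1 as reference: MW-2−MW-1 = (-15, -85, -0.16); MW-3−MW-1 = (-45, -100, -0.18).
Solve a·Δx + b·Δy = Δh: det = (-15)·(-100) − (-45)·(-85) = -2325.
∂h/∂x = [(-0.16)·(-100) − (-0.18)·(-85)] / -2325 = -0.0003011
∂h/∂y = [(-15)·(-0.18) − (-45)·(-0.16)] / -2325 = +0.001935
Flow direction (−∇h) has components (+0.0003011 E, -0.001935 N).
Azimuth = atan2(E, N) = atan2(+0.0003011, -0.001935) = 171.2° ≈ 171°.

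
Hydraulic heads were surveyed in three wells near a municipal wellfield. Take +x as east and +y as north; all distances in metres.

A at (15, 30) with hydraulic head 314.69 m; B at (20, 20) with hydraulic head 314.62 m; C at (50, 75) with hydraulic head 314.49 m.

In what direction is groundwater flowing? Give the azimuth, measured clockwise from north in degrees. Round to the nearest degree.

With h = a·x + b·y + c and A as origin, the differences give:
  5·a + (-10)·b = -0.07
  35·a + 45·b = -0.20
Eliminate b (×45 and ×(-10), subtract): 575·a = -5.150 → a = ∂h/∂x = -0.008957
Back-substitute: b = ∂h/∂y = +0.002522.
Flow direction (−∇h) has components (+0.008957 E, -0.002522 N).
Azimuth = atan2(E, N) = atan2(+0.008957, -0.002522) = 105.7° ≈ 106°.

106°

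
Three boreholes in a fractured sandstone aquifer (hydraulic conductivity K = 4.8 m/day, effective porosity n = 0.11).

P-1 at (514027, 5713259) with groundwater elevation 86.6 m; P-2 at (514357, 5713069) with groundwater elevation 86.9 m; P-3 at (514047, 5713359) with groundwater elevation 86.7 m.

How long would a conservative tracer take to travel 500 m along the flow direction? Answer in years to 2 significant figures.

21 years

Differences from P-1: to P-2 (Δx, Δy, Δh) = (330, -190, +0.3); to P-3 = (20, 100, +0.1).
Solve a·Δx + b·Δy = Δh: det = 330·100 − 20·(-190) = 36800.
∂h/∂x = [(+0.3)·100 − (+0.1)·(-190)] / 36800 = +0.001332
∂h/∂y = [330·(+0.1) − 20·(+0.3)] / 36800 = +0.0007337
|∇h| = √(0.001332² + 0.0007337²) = 0.001521
Seepage velocity v = K·i/n = 4.8 × 0.001521 / 0.11 = 0.06637 m/day.
t = 500 / 0.06637 = 7534 days = 20.6 years.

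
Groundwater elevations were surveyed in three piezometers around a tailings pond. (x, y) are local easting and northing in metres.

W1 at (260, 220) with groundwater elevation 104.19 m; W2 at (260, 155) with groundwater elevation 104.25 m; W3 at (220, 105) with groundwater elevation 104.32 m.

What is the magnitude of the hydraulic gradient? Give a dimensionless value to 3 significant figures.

With h = a·x + b·y + c and W1 as origin, the differences give:
  0·a + (-65)·b = +0.06
  (-40)·a + (-115)·b = +0.13
Eliminate b (×(-115) and ×(-65), subtract): -2600·a = 1.550 → a = ∂h/∂x = -0.0005962
Back-substitute: b = ∂h/∂y = -0.0009231.
|∇h| = √(-0.0005962² + -0.0009231²) = 0.001099

0.00110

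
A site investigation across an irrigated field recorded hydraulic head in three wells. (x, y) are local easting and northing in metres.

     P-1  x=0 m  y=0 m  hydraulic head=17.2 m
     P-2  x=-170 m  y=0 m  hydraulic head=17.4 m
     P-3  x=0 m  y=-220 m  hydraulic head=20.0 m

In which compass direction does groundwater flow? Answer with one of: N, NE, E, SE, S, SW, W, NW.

∂h/∂x = (17.4 − 17.2) / (-170 − 0) = -0.001176
∂h/∂y = (20.0 − 17.2) / (-220 − 0) = -0.01273
Flow = −∇h = (+0.001176 east, +0.01273 north), which points north.

N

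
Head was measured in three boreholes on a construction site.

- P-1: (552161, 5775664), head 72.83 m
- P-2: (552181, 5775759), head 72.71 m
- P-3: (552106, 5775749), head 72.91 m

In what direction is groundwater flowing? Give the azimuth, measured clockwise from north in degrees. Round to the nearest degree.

Differences from P-1: to P-2 (Δx, Δy, Δh) = (20, 95, -0.12); to P-3 = (-55, 85, +0.08).
Determinant of the coordinate differences = 20·85 − (-55)·95 = 6925.
∂h/∂x = [(-0.12)·85 − (+0.08)·95] / 6925 = -0.002570
∂h/∂y = [20·(+0.08) − (-55)·(-0.12)] / 6925 = -0.0007220
Flow direction (−∇h) has components (+0.002570 E, +0.0007220 N).
Azimuth = atan2(E, N) = atan2(+0.002570, +0.0007220) = 74.3° ≈ 074°.

074°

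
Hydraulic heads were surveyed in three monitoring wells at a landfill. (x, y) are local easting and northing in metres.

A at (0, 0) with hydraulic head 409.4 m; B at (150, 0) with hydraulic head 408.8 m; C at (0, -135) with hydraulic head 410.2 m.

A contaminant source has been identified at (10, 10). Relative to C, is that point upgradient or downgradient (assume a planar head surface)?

downgradient

∂h/∂x = (408.8 − 409.4) / (150 − 0) = -0.004000
∂h/∂y = (410.2 − 409.4) / (-135 − 0) = -0.005926
Head at (10, 10) = 409.4 + (-0.004000)·(10) + (-0.005926)·(10) = 409.30 m.
That is lower than the 410.2 m at C, so the point is downgradient.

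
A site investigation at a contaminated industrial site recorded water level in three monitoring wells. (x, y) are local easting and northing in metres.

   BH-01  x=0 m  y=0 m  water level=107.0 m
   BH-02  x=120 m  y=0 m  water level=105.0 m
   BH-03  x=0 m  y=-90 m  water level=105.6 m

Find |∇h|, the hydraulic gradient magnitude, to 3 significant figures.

0.0228

∂h/∂x = (105.0 − 107.0) / (120 − 0) = -0.01667
∂h/∂y = (105.6 − 107.0) / (-90 − 0) = +0.01556
|∇h| = √(-0.01667² + 0.01556²) = 0.0228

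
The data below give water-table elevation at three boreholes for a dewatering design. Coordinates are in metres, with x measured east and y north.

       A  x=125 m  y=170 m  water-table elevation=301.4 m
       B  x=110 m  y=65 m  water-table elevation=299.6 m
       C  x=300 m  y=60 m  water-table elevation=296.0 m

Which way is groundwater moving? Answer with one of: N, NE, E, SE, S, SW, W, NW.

SE

With h = a·x + b·y + c and A as origin, the differences give:
  (-15)·a + (-105)·b = -1.8
  175·a + (-110)·b = -5.4
Eliminate b (×(-110) and ×(-105), subtract): 20025·a = -369.00 → a = ∂h/∂x = -0.01843
Back-substitute: b = ∂h/∂y = +0.01978.
Flow = −∇h = (+0.01843 east, -0.01978 north), which points southeast.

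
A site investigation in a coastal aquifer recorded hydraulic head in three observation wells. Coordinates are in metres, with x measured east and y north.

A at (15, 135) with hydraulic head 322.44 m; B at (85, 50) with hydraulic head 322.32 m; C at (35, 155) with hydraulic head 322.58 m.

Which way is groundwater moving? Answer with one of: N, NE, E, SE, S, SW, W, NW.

Differences from A: to B (Δx, Δy, Δh) = (70, -85, -0.12); to C = (20, 20, +0.14).
Determinant of the coordinate differences = 70·20 − 20·(-85) = 3100.
∂h/∂x = [(-0.12)·20 − (+0.14)·(-85)] / 3100 = +0.003065
∂h/∂y = [70·(+0.14) − 20·(-0.12)] / 3100 = +0.003935
Flow = −∇h = (-0.003065 east, -0.003935 north), which points southwest.

SW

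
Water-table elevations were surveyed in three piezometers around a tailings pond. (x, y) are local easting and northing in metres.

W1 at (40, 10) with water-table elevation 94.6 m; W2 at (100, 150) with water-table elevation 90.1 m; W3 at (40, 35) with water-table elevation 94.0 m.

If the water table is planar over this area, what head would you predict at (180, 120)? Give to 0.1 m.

89.3 m

Differences from W1: to W2 (Δx, Δy, Δh) = (60, 140, -4.5); to W3 = (0, 25, -0.6).
Determinant of the coordinate differences = 60·25 − 0·140 = 1500.
∂h/∂x = [(-4.5)·25 − (-0.6)·140] / 1500 = -0.01900
∂h/∂y = [60·(-0.6) − 0·(-4.5)] / 1500 = -0.02400
h(180, 120) = 94.6 + (-0.01900)·(140) + (-0.02400)·(110) = 94.6 -2.660 -2.640 = 89.300 m.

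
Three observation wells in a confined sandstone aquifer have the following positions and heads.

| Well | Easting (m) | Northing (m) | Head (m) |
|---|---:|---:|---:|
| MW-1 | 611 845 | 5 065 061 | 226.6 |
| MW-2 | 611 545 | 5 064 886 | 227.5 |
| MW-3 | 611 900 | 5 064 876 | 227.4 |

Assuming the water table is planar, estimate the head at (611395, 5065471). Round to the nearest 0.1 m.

Three-point gradient (reference MW-1): Δ to MW-2 = (-300, -175, +0.9), Δ to MW-3 = (55, -185, +0.8).
∂h/∂x = -0.0004069, ∂h/∂y = -0.004445 (det = 65125).
h(611395, 5065471) = 226.6 + (-0.0004069)·(-450) + (-0.004445)·(410) = 226.6 +0.183 -1.823 = 224.961 m.

225.0 m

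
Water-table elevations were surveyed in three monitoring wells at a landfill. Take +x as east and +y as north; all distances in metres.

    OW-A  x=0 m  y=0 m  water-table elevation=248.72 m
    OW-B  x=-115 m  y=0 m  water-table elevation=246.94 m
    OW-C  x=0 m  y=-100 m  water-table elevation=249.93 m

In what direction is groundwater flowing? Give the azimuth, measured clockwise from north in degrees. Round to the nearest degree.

∂h/∂x = (246.94 − 248.72) / (-115 − 0) = +0.01548
∂h/∂y = (249.93 − 248.72) / (-100 − 0) = -0.01210
Flow direction (−∇h) has components (-0.01548 E, +0.01210 N).
Azimuth = atan2(E, N) = atan2(-0.01548, +0.01210) = 308.0° ≈ 308°.

308°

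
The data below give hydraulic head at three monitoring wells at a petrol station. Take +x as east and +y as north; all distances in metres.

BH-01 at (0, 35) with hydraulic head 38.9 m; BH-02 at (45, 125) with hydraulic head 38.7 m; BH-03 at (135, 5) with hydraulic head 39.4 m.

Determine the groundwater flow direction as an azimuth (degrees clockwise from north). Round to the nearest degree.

Differences from BH-01: to BH-02 (Δx, Δy, Δh) = (45, 90, -0.2); to BH-03 = (135, -30, +0.5).
Determinant of the coordinate differences = 45·(-30) − 135·90 = -13500.
∂h/∂x = [(-0.2)·(-30) − (+0.5)·90] / -13500 = +0.002889
∂h/∂y = [45·(+0.5) − 135·(-0.2)] / -13500 = -0.003667
Flow direction (−∇h) has components (-0.002889 E, +0.003667 N).
Azimuth = atan2(E, N) = atan2(-0.002889, +0.003667) = 321.8° ≈ 322°.

322°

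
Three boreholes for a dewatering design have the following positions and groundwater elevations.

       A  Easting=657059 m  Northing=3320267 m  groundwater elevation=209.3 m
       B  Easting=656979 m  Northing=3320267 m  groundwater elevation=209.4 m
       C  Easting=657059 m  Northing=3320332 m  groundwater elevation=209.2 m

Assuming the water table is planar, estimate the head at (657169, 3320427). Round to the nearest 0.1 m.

208.9 m

∂h/∂x = (209.4 − 209.3) / (656979 − 657059) = -0.001250
∂h/∂y = (209.2 − 209.3) / (3320332 − 3320267) = -0.001538
h(657169, 3320427) = 209.3 + (-0.001250)·(110) + (-0.001538)·(160) = 209.3 -0.137 -0.246 = 208.916 m.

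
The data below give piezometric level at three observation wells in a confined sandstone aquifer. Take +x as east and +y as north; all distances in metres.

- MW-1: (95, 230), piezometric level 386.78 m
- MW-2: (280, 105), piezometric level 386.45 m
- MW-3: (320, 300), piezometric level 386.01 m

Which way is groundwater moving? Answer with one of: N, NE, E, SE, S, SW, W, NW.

NE

Three-point gradient (reference MW-1): Δ to MW-2 = (185, -125, -0.33), Δ to MW-3 = (225, 70, -0.77).
∂h/∂x = -0.002906, ∂h/∂y = -0.001660 (det = 41075).
Flow = −∇h = (+0.002906 east, +0.001660 north), which points northeast.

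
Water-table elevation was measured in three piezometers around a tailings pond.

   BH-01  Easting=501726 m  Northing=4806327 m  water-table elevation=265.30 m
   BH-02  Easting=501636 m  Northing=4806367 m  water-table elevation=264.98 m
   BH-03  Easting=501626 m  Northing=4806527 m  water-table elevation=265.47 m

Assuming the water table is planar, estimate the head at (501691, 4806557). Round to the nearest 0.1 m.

265.9 m

Three-point gradient (reference BH-01): Δ to BH-02 = (-90, 40, -0.32), Δ to BH-03 = (-100, 200, +0.17).
∂h/∂x = +0.005057, ∂h/∂y = +0.003379 (det = -14000).
h(501691, 4806557) = 265.30 + (+0.005057)·(-35) + (+0.003379)·(230) = 265.30 -0.177 +0.777 = 265.900 m.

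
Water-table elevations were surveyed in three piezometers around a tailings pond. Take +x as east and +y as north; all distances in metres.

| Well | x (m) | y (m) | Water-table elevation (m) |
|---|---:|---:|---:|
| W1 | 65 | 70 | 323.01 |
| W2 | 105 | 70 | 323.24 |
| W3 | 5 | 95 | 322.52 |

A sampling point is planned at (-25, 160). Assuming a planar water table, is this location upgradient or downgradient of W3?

Differences from W1: to W2 (Δx, Δy, Δh) = (40, 0, +0.23); to W3 = (-60, 25, -0.49).
Determinant of the coordinate differences = 40·25 − (-60)·0 = 1000.
∂h/∂x = [(+0.23)·25 − (-0.49)·0] / 1000 = +0.005750
∂h/∂y = [40·(-0.49) − (-60)·(+0.23)] / 1000 = -0.005800
Head at (-25, 160) = 323.01 + (+0.005750)·(-90) + (-0.005800)·(90) = 321.97 m.
That is lower than the 322.52 m at W3, so the point is downgradient.

downgradient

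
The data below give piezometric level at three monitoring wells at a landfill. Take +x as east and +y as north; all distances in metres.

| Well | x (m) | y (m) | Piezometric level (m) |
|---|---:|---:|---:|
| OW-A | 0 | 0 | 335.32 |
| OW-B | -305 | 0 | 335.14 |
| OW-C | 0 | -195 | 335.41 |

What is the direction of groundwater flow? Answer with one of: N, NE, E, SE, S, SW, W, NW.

∂h/∂x = (335.14 − 335.32) / (-305 − 0) = +0.0005902
∂h/∂y = (335.41 − 335.32) / (-195 − 0) = -0.0004615
Flow = −∇h = (-0.0005902 east, +0.0004615 north), which points northwest.

NW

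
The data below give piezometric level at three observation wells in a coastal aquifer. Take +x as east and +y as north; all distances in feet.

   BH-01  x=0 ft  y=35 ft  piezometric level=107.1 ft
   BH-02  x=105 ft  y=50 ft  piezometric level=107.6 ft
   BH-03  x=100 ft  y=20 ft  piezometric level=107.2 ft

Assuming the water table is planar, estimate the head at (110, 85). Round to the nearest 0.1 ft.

With h = a·x + b·y + c and BH-01 as origin, the differences give:
  105·a + 15·b = +0.5
  100·a + (-15)·b = +0.1
Eliminate b (×(-15) and ×15, subtract): -3075·a = -9.00 → a = ∂h/∂x = +0.002927
Back-substitute: b = ∂h/∂y = +0.01285.
h(110, 85) = 107.1 + (+0.002927)·(110) + (+0.01285)·(50) = 107.1 +0.322 +0.642 = 108.064 ft.

108.1 ft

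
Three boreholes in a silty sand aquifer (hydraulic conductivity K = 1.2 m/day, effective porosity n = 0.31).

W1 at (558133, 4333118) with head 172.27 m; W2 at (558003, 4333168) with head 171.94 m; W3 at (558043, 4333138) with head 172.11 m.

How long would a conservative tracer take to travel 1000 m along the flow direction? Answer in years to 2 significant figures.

Taking W1 as reference: W2−W1 = (-130, 50, -0.33); W3−W1 = (-90, 20, -0.16).
Solve a·Δx + b·Δy = Δh: det = (-130)·20 − (-90)·50 = 1900.
∂h/∂x = [(-0.33)·20 − (-0.16)·50] / 1900 = +0.0007368
∂h/∂y = [(-130)·(-0.16) − (-90)·(-0.33)] / 1900 = -0.004684
|∇h| = √(0.0007368² + -0.004684²) = 0.004742
Seepage velocity v = K·i/n = 1.2 × 0.004742 / 0.31 = 0.01836 m/day.
t = 1000 / 0.01836 = 5.447e+04 days = 149 years.

150 years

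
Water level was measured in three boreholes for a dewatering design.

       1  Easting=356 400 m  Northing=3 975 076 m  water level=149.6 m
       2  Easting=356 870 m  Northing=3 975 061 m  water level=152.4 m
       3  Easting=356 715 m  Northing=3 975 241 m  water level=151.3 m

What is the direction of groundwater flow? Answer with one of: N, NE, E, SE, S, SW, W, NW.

With h = a·x + b·y + c and 1 as origin, the differences give:
  470·a + (-15)·b = +2.8
  315·a + 165·b = +1.7
Eliminate b (×165 and ×(-15), subtract): 82275·a = 487.50 → a = ∂h/∂x = +0.005925
Back-substitute: b = ∂h/∂y = -0.001009.
Flow = −∇h = (-0.005925 east, +0.001009 north), which points west.

W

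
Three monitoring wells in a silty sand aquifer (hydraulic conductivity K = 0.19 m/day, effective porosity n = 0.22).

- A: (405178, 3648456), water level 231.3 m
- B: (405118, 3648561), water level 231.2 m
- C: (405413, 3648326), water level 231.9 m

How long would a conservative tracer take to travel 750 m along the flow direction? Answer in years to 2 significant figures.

Taking A as reference: B−A = (-60, 105, -0.1); C−A = (235, -130, +0.6).
Solve a·Δx + b·Δy = Δh: det = (-60)·(-130) − 235·105 = -16875.
∂h/∂x = [(-0.1)·(-130) − (+0.6)·105] / -16875 = +0.002963
∂h/∂y = [(-60)·(+0.6) − 235·(-0.1)] / -16875 = +0.0007407
|∇h| = √(0.002963² + 0.0007407²) = 0.003054
Seepage velocity v = K·i/n = 0.19 × 0.003054 / 0.22 = 0.002638 m/day.
t = 750 / 0.002638 = 2.843e+05 days = 778 years.

780 years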